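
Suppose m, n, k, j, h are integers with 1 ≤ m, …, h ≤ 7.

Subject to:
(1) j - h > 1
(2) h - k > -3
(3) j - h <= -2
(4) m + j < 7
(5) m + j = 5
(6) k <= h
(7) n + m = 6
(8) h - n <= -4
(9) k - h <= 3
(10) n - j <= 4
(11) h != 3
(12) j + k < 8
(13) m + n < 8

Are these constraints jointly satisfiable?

Unsatisfiable

Constraints 3, 8, and 10 give h − j ≥ 2, j − n ≥ -4, n − h ≥ 4.
Adding all 3 inequalities: the left sides telescope to 0, and the right sides sum to 2 + (-4) + 4 = 2. So 0 ≥ 2, which is false.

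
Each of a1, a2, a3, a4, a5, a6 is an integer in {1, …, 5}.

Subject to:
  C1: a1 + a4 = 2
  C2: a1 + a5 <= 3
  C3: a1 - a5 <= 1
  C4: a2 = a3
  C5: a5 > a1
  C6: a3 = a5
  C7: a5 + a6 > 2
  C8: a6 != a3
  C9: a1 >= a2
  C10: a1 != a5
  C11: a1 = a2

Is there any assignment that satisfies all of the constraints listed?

From constraints 4, 6, and 11, a1 = a2 = a3 = a5, so a1 = a5. But constraint 10 says a1 ≠ a5. Contradiction.

Unsatisfiable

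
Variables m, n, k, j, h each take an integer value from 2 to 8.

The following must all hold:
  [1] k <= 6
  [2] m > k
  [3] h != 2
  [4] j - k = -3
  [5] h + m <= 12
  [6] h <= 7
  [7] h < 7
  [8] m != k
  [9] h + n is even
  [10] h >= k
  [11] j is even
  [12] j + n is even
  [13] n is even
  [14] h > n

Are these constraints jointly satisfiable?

One satisfying assignment is m = 6, n = 4, k = 5, j = 2, h = 6.
For the less obvious constraints — constraint 4: j - k = -3; constraint 5: h + m = 12; constraint 9: h + n = 10 is even — and the others hold by inspection.

Satisfiable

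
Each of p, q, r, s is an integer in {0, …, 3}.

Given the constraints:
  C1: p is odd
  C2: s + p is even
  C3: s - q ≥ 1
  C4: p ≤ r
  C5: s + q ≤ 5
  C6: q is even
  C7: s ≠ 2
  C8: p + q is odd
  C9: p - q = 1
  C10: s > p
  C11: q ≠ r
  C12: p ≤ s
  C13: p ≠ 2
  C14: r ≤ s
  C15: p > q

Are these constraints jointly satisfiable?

Satisfiable

The assignment p = 1, q = 0, r = 1, s = 3 works:
  constraint 3 holds since s - q = 3.
  constraint 5 holds since s + q = 3.
The rest check out directly.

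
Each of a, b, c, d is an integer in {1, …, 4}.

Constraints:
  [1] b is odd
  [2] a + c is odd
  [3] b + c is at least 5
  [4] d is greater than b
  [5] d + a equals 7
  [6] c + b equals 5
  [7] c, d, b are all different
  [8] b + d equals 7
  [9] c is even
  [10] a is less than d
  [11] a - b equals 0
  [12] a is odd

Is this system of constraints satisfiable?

Take a = 3, b = 3, c = 2, d = 4. Then constraint 3: b + c = 5; constraint 5: d + a = 7; constraint 6: c + b = 5, and every other listed constraint is also met.

Satisfiable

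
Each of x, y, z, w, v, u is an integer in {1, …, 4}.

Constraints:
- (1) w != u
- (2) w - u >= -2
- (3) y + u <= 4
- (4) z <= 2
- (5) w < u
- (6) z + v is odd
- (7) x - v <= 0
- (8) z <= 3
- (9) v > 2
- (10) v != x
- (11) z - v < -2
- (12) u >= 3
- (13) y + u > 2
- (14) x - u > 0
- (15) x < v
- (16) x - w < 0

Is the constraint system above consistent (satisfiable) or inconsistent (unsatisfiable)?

Unsatisfiable

Constraints 5, 14, and 16 give w < u, u < x, x < w. Chaining: w < u < x < w, which forces w < w — impossible.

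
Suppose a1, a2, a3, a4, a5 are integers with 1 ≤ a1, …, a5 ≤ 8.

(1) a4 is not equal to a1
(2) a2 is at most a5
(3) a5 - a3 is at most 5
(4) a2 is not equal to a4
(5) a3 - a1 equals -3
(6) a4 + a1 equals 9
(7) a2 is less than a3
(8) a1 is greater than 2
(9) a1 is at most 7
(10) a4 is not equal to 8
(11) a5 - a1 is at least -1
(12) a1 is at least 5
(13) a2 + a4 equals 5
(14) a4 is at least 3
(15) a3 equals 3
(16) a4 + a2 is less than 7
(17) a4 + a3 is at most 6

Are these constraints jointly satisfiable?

Satisfiable

Setting (a1, a2, a3, a4, a5) = (6, 2, 3, 3, 5) satisfies everything: constraint 3: a5 - a3 = 2; constraint 5: a3 - a1 = -3, and the others follow.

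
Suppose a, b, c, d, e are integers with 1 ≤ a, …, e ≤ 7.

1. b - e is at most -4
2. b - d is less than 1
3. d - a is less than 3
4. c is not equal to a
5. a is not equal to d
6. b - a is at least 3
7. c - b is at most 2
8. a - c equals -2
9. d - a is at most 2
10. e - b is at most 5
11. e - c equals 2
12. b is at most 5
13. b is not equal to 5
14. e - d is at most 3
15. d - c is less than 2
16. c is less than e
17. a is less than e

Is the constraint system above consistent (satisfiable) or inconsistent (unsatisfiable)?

Unsatisfiable

Constraints 1, 6, 9, and 14 give d − e ≥ -3, e − b ≥ 4, b − a ≥ 3, a − d ≥ -2.
Adding all 4 inequalities: the left sides telescope to 0, and the right sides sum to (-3) + 4 + 3 + (-2) = 2. So 0 ≥ 2, which is false.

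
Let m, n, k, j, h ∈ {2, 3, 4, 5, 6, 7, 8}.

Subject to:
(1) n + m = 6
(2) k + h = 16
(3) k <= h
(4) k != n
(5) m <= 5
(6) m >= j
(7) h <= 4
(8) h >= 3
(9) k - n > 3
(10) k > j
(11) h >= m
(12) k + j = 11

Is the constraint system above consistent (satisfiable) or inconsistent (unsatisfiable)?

From constraints 3 and 7: k ≤ h ≤ 4. From constraints 5 and 6: j ≤ m ≤ 5. Hence k + j ≤ 9. But constraint 12 requires k + j = 11, and 11 > 9. Contradiction.

Unsatisfiable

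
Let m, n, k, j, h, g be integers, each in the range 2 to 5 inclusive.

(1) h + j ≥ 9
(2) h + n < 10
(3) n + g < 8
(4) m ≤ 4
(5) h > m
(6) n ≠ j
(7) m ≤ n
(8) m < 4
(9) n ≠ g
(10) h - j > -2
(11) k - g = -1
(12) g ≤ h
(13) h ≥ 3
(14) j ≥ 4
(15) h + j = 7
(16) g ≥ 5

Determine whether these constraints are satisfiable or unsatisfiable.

Unsatisfiable

From constraints 12 and 16: h ≥ g ≥ 5. From constraint 14: j ≥ 4. Hence h + j ≥ 9. But constraint 15 requires h + j = 7, and 7 < 9. Contradiction.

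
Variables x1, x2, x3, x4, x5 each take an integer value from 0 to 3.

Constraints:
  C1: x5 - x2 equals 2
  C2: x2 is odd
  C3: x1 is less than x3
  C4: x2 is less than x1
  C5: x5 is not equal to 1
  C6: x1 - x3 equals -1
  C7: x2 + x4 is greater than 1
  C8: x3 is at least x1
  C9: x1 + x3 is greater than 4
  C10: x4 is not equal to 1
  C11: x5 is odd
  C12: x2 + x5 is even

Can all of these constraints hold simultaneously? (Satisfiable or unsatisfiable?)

The assignment x1 = 2, x2 = 1, x3 = 3, x4 = 2, x5 = 3 works:
  constraint 1 holds since x5 - x2 = 2.
  constraint 6 holds since x1 - x3 = -1.
The rest check out directly.

Satisfiable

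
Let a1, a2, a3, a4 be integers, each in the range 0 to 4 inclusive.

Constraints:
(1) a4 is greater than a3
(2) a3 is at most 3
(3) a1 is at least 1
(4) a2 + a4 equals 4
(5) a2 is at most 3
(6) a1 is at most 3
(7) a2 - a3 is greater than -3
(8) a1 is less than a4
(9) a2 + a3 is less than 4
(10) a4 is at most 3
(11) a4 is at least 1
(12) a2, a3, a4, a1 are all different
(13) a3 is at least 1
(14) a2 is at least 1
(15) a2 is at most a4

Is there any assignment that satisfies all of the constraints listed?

Unsatisfiable

Constraints 2, 3, 5, 6, 10, 11, 13, and 14 confine each of a2, a3, a4, a1 to the 3 values {1, …, 3}.
Constraint 12 requires all 4 of them to be distinct, but only 3 values are available — impossible by the pigeonhole principle.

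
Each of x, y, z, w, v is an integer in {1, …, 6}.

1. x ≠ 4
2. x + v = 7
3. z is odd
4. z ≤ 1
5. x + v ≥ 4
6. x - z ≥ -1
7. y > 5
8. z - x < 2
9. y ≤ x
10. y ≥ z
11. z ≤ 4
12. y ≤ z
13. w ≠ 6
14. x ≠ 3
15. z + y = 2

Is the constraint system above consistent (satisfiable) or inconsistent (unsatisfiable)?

From constraint 7: y ≥ 6. From constraints 4 and 12: y ≤ z and z ≤ 1, so y ≤ 1. But 1 < 6, so no value of y works.

Unsatisfiable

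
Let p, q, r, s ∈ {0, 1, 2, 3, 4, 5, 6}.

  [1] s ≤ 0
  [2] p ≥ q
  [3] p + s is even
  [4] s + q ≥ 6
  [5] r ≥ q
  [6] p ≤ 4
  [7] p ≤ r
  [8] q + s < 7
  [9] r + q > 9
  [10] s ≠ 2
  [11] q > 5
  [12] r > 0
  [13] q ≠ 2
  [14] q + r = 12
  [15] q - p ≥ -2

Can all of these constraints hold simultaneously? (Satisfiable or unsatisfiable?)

From constraint 1: s ≤ 0. From constraints 2 and 6: q ≤ p ≤ 4. Hence s + q ≤ 4. But constraint 4 requires s + q ≥ 6, and 6 > 4. Contradiction.

Unsatisfiable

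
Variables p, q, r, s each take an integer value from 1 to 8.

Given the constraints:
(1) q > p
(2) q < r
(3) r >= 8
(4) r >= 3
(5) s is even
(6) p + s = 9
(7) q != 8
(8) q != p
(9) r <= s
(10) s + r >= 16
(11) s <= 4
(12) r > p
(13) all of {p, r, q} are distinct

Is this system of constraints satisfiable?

Unsatisfiable

From constraints 3 and 9: s ≥ r and r ≥ 8, so s ≥ 8. From constraint 11: s ≤ 4. But 4 < 8, so no value of s works.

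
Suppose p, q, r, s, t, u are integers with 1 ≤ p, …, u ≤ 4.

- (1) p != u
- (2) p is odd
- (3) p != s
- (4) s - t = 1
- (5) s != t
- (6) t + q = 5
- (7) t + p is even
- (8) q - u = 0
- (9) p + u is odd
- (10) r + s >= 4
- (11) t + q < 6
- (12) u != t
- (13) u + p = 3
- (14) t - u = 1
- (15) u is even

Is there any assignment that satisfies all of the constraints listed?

Take p = 1, q = 2, r = 2, s = 4, t = 3, u = 2. Then constraint 4: s - t = 1; constraint 6: t + q = 5; constraint 8: q - u = 0, and every other listed constraint is also met.

Satisfiable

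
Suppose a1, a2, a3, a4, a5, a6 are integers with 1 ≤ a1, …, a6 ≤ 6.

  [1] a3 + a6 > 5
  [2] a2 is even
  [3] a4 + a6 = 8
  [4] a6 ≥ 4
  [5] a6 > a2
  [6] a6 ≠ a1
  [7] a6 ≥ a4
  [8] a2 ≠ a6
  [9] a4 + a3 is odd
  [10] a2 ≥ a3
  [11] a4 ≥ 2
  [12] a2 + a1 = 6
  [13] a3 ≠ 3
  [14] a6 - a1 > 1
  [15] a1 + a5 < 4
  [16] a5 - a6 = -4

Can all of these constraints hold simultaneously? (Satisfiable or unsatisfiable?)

One satisfying assignment is a1 = 2, a2 = 4, a3 = 2, a4 = 3, a5 = 1, a6 = 5.
For the less obvious constraints — constraint 1: a3 + a6 = 7; constraint 3: a4 + a6 = 8; constraint 12: a2 + a1 = 6 — and the others hold by inspection.

Satisfiable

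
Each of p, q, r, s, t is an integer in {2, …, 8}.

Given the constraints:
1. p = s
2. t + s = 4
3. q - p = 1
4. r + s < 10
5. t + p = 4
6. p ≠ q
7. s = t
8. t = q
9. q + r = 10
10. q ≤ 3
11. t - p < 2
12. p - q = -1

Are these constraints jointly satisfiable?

From constraints 1, 7, and 8, p = s = t = q, so p = q. But constraint 6 says p ≠ q. Contradiction.

Unsatisfiable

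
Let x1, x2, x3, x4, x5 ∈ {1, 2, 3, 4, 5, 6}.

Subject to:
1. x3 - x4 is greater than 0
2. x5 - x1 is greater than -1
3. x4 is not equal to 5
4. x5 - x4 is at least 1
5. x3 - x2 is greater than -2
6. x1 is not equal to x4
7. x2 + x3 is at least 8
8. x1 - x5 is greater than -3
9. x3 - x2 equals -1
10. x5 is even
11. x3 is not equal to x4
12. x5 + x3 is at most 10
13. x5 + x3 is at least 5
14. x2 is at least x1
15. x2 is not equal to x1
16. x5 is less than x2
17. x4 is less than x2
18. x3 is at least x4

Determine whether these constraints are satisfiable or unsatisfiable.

Satisfiable

Setting (x1, x2, x3, x4, x5) = (4, 5, 4, 3, 4) satisfies everything: constraint 1: x3 - x4 = 1; constraint 2: x5 - x1 = 0, and the others follow.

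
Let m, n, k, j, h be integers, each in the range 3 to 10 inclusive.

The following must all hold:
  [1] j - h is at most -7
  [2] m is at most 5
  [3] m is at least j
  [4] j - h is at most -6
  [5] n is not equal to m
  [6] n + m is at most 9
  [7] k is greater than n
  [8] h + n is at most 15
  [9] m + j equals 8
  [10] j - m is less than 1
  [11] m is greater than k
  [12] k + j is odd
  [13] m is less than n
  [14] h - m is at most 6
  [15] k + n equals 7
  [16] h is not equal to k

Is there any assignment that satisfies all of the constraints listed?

Constraints 7, 11, and 13 give n < k, k < m, m < n. Chaining: n < k < m < n, which forces n < n — impossible.

Unsatisfiable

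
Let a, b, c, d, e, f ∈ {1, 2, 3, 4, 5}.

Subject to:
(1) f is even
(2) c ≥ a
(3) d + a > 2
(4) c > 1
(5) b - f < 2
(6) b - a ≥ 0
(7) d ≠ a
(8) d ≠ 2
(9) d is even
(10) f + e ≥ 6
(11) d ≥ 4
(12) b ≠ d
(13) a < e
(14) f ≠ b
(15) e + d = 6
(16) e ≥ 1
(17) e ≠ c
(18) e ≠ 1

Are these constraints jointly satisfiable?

Satisfiable

Try a = 1, b = 3, c = 5, d = 4, e = 2, f = 4.
Check constraint 3: d + a = 5; constraint 5: b - f = -1. The remaining constraints are straightforward to verify.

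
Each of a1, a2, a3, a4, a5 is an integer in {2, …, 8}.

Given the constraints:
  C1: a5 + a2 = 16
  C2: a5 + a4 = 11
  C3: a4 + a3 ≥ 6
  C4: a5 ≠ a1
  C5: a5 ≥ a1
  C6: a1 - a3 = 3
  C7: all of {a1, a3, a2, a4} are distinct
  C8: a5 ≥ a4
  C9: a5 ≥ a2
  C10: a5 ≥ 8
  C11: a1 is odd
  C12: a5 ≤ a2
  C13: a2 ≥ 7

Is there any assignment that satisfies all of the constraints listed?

Setting (a1, a2, a3, a4, a5) = (7, 8, 4, 3, 8) satisfies everything: constraint 1: a5 + a2 = 16; constraint 2: a5 + a4 = 11; constraint 3: a4 + a3 = 7, and the others follow.

Satisfiable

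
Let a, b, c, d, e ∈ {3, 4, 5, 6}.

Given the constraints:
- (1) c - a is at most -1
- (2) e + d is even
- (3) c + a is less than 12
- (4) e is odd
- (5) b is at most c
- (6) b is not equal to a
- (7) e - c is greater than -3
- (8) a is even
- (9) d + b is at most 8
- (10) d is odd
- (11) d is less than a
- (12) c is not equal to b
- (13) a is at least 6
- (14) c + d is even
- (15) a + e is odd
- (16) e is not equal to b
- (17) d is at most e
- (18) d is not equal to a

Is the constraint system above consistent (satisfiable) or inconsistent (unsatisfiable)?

Satisfiable

Setting (a, b, c, d, e) = (6, 3, 5, 3, 5) satisfies everything: constraint 1: c - a = -1; constraint 3: c + a = 11; constraint 7: e - c = 0, and the others follow.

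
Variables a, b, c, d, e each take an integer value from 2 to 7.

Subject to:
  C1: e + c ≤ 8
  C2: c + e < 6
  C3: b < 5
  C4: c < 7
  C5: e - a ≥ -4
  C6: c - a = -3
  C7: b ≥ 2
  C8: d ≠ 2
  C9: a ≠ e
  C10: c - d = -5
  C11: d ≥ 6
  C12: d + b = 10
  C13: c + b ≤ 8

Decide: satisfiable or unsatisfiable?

Take a = 5, b = 3, c = 2, d = 7, e = 3. Then constraint 1: e + c = 5; constraint 2: c + e = 5, and every other listed constraint is also met.

Satisfiable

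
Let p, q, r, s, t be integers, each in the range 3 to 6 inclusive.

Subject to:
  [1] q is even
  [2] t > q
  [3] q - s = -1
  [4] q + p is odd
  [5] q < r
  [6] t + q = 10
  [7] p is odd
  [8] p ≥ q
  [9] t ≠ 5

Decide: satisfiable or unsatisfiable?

Setting (p, q, r, s, t) = (5, 4, 5, 5, 6) satisfies everything: constraint 1: q = 4 is even; constraint 3: q - s = -1; constraint 6: t + q = 10, and the others follow.

Satisfiable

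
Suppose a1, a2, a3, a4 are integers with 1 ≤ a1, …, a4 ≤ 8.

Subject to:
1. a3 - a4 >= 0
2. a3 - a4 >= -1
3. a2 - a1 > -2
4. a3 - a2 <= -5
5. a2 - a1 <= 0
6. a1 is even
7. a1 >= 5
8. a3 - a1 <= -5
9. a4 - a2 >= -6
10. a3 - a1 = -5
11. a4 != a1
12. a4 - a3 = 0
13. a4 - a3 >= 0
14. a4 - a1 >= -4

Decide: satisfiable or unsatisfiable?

Unsatisfiable

Constraints 1, 8, and 14 give a3 − a4 ≥ 0, a4 − a1 ≥ -4, a1 − a3 ≥ 5.
Adding all 3 inequalities: the left sides telescope to 0, and the right sides sum to 0 + (-4) + 5 = 1. So 0 ≥ 1, which is false.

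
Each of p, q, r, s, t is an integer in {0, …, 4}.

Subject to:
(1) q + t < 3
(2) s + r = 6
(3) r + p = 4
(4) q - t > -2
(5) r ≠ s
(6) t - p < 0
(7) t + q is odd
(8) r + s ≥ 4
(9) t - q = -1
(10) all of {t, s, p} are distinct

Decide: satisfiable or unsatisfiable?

One satisfying assignment is p = 2, q = 1, r = 2, s = 4, t = 0.
For the less obvious constraints — constraint 1: q + t = 1; constraint 2: s + r = 6 — and the others hold by inspection.

Satisfiable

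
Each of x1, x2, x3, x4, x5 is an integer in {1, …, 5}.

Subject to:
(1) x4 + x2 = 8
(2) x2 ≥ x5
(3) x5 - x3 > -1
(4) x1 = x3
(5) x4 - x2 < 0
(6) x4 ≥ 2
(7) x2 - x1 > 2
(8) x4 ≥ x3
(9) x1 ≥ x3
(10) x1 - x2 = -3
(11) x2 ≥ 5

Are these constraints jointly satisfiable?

One satisfying assignment is x1 = 2, x2 = 5, x3 = 2, x4 = 3, x5 = 2.
For the less obvious constraints — constraint 1: x4 + x2 = 8; constraint 3: x5 - x3 = 0; constraint 5: x4 - x2 = -2 — and the others hold by inspection.

Satisfiable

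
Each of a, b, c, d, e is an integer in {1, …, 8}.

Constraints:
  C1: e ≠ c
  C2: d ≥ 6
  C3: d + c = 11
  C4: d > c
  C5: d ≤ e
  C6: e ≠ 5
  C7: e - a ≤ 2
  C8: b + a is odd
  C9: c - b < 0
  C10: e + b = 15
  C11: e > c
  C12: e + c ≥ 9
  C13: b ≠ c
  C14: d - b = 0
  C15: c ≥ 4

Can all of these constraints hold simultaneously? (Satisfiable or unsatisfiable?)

Setting (a, b, c, d, e) = (8, 7, 4, 7, 8) satisfies everything: constraint 3: d + c = 11; constraint 7: e - a = 0, and the others follow.

Satisfiable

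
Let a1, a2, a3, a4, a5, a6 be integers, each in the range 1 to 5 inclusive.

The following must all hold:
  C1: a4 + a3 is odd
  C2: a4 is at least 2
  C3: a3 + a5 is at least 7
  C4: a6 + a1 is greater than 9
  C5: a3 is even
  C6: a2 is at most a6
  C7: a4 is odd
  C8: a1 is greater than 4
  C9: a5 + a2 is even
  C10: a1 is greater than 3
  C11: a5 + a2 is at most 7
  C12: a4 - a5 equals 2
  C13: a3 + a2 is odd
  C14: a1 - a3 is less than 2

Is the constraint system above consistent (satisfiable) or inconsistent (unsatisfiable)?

Satisfiable

The assignment a1 = 5, a2 = 3, a3 = 4, a4 = 5, a5 = 3, a6 = 5 works:
  constraint 3 holds since a3 + a5 = 7.
  constraint 4 holds since a6 + a1 = 10.
  constraint 11 holds since a5 + a2 = 6.
The rest check out directly.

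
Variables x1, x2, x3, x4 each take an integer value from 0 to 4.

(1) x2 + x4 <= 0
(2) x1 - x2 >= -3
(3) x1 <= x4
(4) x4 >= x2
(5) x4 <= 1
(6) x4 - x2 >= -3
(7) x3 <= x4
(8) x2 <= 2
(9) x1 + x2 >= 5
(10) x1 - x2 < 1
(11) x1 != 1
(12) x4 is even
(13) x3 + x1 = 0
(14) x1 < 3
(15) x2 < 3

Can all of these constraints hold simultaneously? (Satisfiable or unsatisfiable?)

From constraints 3 and 5: x1 ≤ x4 ≤ 1. From constraint 8: x2 ≤ 2. Hence x1 + x2 ≤ 3. But constraint 9 requires x1 + x2 ≥ 5, and 5 > 3. Contradiction.

Unsatisfiable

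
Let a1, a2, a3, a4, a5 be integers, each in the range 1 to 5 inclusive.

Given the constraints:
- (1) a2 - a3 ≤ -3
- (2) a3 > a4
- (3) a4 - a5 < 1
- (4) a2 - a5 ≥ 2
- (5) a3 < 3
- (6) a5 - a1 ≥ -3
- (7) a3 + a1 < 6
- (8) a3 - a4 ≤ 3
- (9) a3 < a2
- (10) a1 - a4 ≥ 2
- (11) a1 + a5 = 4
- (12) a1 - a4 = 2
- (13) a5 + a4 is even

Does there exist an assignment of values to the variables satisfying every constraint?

Unsatisfiable

Constraints 1, 4, 6, 8, and 10 give a1 − a4 ≥ 2, a4 − a3 ≥ -3, a3 − a2 ≥ 3, a2 − a5 ≥ 2, a5 − a1 ≥ -3.
Adding all 5 inequalities: the left sides telescope to 0, and the right sides sum to 2 + (-3) + 3 + 2 + (-3) = 1. So 0 ≥ 1, which is false.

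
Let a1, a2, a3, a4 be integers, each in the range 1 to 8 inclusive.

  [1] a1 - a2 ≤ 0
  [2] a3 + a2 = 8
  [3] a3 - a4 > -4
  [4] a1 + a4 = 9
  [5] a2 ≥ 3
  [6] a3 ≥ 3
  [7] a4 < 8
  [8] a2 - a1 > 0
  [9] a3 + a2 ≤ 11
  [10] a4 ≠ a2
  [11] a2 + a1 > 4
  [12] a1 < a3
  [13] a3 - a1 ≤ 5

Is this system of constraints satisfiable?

Satisfiable

Try a1 = 2, a2 = 4, a3 = 4, a4 = 7.
Check constraint 1: a1 - a2 = -2; constraint 2: a3 + a2 = 8; constraint 3: a3 - a4 = -3. The remaining constraints are straightforward to verify.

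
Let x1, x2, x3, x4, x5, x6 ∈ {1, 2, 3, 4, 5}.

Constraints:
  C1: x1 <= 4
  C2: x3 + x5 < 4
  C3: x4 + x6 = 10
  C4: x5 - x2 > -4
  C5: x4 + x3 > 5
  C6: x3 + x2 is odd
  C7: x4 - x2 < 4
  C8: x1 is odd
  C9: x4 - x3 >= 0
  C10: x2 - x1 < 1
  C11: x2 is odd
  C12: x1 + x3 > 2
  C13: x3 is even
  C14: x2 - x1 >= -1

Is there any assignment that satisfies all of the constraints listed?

Satisfiable

Try x1 = 3, x2 = 3, x3 = 2, x4 = 5, x5 = 1, x6 = 5.
Check constraint 2: x3 + x5 = 3; constraint 3: x4 + x6 = 10; constraint 4: x5 - x2 = -2. The remaining constraints are straightforward to verify.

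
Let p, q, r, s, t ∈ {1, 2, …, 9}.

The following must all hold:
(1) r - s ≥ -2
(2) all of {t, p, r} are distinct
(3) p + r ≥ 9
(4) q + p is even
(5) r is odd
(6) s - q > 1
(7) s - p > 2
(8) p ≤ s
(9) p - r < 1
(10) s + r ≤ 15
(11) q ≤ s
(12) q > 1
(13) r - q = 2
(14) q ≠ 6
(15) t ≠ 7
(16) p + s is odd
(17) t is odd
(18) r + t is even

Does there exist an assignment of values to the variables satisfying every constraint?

Setting (p, q, r, s, t) = (5, 5, 7, 8, 1) satisfies everything: constraint 1: r - s = -1; constraint 3: p + r = 12; constraint 6: s - q = 3, and the others follow.

Satisfiable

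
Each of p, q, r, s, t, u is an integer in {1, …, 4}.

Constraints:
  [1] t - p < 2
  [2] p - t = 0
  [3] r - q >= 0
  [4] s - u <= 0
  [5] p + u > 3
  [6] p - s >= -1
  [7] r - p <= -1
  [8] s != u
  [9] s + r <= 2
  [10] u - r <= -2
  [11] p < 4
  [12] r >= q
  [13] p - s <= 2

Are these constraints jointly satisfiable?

Unsatisfiable

Constraints 4, 7, 10, and 13 give r − u ≥ 2, u − s ≥ 0, s − p ≥ -2, p − r ≥ 1.
Adding all 4 inequalities: the left sides telescope to 0, and the right sides sum to 2 + 0 + (-2) + 1 = 1. So 0 ≥ 1, which is false.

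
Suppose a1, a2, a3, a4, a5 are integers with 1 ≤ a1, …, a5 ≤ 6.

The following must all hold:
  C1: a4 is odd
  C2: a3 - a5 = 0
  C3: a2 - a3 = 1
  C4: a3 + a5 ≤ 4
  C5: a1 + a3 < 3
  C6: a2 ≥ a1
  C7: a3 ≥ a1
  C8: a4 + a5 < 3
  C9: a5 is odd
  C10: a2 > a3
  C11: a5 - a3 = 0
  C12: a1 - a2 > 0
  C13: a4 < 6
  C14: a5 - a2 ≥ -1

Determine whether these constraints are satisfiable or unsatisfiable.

Unsatisfiable

Constraints 7, 10, and 12 give a2 < a1, a1 ≤ a3, a3 < a2. Chaining: a2 < a1 ≤ a3 < a2, which forces a2 < a2 — impossible.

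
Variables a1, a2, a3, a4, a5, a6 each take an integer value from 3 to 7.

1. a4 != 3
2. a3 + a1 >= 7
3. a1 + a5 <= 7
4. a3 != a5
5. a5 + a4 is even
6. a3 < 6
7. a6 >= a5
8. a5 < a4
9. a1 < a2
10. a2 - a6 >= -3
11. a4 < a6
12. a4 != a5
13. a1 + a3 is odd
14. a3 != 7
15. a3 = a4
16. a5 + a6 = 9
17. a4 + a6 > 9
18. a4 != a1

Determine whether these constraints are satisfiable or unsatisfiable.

The assignment a1 = 4, a2 = 5, a3 = 5, a4 = 5, a5 = 3, a6 = 6 works:
  constraint 2 holds since a3 + a1 = 9.
  constraint 3 holds since a1 + a5 = 7.
  constraint 10 holds since a2 - a6 = -1.
The rest check out directly.

Satisfiable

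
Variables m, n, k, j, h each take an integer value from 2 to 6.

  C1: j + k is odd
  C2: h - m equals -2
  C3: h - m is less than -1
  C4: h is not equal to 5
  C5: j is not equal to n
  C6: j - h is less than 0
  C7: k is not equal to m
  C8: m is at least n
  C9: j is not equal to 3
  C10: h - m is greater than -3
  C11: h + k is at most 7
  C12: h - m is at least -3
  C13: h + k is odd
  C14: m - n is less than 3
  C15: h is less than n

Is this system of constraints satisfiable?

Take m = 6, n = 6, k = 3, j = 2, h = 4. Then constraint 2: h - m = -2; constraint 3: h - m = -2, and every other listed constraint is also met.

Satisfiable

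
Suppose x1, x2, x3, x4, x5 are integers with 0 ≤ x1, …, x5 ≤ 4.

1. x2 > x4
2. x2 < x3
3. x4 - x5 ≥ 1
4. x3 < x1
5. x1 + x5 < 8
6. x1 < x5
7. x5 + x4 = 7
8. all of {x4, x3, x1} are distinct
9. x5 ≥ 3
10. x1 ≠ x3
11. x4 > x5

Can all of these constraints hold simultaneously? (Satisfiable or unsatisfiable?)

Constraints 1, 2, 4, 6, and 11 give x1 < x5, x5 < x4, x4 < x2, x2 < x3, x3 < x1. Chaining: x1 < x5 < x4 < x2 < x3 < x1, which forces x1 < x1 — impossible.

Unsatisfiable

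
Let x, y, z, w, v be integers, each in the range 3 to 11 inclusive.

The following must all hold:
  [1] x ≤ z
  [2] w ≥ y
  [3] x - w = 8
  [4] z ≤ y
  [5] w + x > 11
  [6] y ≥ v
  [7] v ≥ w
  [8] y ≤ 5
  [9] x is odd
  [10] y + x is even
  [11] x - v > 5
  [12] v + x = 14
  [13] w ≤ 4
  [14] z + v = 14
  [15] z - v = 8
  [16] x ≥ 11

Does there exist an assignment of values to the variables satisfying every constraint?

From constraints 1 and 16: z ≥ x and x ≥ 11, so z ≥ 11. From constraints 4 and 8: z ≤ y and y ≤ 5, so z ≤ 5. But 5 < 11, so no value of z works.

Unsatisfiable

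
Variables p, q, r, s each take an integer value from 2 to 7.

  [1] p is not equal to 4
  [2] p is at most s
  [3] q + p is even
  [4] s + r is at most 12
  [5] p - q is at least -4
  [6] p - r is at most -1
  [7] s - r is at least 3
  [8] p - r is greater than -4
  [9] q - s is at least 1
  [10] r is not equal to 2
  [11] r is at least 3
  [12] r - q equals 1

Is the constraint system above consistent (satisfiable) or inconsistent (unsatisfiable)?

Unsatisfiable

Constraints 5, 6, 7, and 9 give r − p ≥ 1, p − q ≥ -4, q − s ≥ 1, s − r ≥ 3.
Adding all 4 inequalities: the left sides telescope to 0, and the right sides sum to 1 + (-4) + 1 + 3 = 1. So 0 ≥ 1, which is false.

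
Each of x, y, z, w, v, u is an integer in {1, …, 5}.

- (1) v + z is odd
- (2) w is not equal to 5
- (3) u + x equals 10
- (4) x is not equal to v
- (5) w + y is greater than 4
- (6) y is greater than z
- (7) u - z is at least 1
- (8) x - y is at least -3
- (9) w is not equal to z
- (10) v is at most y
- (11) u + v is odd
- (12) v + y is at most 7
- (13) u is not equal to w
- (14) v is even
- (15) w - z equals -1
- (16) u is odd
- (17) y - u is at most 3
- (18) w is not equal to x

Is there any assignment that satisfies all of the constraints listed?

Satisfiable

Take x = 5, y = 5, z = 3, w = 2, v = 2, u = 5. Then constraint 3: u + x = 10; constraint 5: w + y = 7, and every other listed constraint is also met.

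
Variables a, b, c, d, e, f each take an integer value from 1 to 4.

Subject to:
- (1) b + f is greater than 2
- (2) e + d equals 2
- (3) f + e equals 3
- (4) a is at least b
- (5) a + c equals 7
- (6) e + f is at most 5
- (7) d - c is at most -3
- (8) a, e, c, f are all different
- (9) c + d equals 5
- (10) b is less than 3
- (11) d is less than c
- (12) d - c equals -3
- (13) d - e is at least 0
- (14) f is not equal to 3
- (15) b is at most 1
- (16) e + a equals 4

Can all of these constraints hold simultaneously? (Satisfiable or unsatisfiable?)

Satisfiable

Setting (a, b, c, d, e, f) = (3, 1, 4, 1, 1, 2) satisfies everything: constraint 1: b + f = 3; constraint 2: e + d = 2, and the others follow.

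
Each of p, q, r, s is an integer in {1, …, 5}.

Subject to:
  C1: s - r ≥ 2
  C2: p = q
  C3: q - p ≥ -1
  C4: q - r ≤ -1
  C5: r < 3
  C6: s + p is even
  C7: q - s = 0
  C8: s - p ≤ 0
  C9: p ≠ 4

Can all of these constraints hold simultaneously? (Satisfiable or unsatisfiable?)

Unsatisfiable

Constraints 1, 3, 4, and 8 give p − s ≥ 0, s − r ≥ 2, r − q ≥ 1, q − p ≥ -1.
Adding all 4 inequalities: the left sides telescope to 0, and the right sides sum to 0 + 2 + 1 + (-1) = 2. So 0 ≥ 2, which is false.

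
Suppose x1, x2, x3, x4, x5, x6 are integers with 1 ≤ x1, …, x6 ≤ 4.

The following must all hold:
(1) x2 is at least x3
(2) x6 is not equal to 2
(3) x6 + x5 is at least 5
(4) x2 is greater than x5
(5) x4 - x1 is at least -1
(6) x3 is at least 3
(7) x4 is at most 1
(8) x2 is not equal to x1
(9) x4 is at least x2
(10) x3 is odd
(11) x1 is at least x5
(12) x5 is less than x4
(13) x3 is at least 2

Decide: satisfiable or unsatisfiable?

From constraints 1 and 6: x2 ≥ x3 and x3 ≥ 3, so x2 ≥ 3. From constraints 7 and 9: x2 ≤ x4 and x4 ≤ 1, so x2 ≤ 1. But 1 < 3, so no value of x2 works.

Unsatisfiable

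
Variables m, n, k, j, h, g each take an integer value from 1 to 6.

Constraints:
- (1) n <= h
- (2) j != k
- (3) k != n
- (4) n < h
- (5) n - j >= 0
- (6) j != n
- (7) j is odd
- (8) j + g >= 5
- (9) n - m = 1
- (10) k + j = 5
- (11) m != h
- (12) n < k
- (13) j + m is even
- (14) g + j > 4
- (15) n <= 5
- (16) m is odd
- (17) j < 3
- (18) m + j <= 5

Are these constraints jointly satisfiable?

Satisfiable

Setting (m, n, k, j, h, g) = (1, 2, 4, 1, 6, 6) satisfies everything: constraint 5: n - j = 1; constraint 8: j + g = 7; constraint 9: n - m = 1, and the others follow.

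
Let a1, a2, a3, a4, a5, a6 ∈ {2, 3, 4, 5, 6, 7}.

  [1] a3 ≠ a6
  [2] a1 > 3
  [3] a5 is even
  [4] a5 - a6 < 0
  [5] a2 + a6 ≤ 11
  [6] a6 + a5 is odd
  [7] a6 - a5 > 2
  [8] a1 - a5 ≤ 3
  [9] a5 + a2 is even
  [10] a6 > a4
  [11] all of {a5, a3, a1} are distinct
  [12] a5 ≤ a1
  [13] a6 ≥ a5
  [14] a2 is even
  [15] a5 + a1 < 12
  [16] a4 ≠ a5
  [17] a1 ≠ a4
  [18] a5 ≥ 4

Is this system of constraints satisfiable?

Satisfiable

One satisfying assignment is a1 = 7, a2 = 4, a3 = 2, a4 = 5, a5 = 4, a6 = 7.
For the less obvious constraints — constraint 4: a5 - a6 = -3; constraint 5: a2 + a6 = 11; constraint 7: a6 - a5 = 3 — and the others hold by inspection.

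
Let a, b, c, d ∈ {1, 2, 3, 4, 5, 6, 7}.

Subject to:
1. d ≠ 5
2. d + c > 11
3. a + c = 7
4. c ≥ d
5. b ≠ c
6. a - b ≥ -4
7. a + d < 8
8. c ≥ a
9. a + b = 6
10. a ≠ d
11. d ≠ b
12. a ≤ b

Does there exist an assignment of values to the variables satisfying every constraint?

Satisfiable

Setting (a, b, c, d) = (1, 5, 6, 6) satisfies everything: constraint 2: d + c = 12; constraint 3: a + c = 7, and the others follow.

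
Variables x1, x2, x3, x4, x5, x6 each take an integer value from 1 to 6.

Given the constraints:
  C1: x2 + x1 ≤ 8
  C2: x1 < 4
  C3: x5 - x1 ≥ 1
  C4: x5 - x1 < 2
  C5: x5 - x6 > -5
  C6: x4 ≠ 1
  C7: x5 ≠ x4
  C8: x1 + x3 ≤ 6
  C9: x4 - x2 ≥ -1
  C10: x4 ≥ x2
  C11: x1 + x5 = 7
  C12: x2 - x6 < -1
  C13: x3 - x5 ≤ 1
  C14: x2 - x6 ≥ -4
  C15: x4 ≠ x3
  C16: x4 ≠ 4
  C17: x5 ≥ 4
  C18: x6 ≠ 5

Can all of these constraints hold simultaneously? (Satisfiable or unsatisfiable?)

Satisfiable

The assignment x1 = 3, x2 = 4, x3 = 2, x4 = 5, x5 = 4, x6 = 6 works:
  constraint 1 holds since x2 + x1 = 7.
  constraint 3 holds since x5 - x1 = 1.
  constraint 4 holds since x5 - x1 = 1.
The rest check out directly.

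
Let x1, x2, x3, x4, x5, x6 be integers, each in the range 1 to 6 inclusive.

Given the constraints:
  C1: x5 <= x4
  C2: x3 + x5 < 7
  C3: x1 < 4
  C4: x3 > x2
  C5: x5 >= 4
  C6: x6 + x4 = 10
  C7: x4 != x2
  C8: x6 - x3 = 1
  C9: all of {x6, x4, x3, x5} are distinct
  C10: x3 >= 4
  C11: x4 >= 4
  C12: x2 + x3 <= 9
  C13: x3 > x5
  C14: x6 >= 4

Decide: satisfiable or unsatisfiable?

Unsatisfiable

Constraints 5, 10, 11, and 14 confine each of x6, x4, x3, x5 to the 3 values {4, …, 6} (the domain already gives each ≤ 6).
Constraint 9 requires all 4 of them to be distinct, but only 3 values are available — impossible by the pigeonhole principle.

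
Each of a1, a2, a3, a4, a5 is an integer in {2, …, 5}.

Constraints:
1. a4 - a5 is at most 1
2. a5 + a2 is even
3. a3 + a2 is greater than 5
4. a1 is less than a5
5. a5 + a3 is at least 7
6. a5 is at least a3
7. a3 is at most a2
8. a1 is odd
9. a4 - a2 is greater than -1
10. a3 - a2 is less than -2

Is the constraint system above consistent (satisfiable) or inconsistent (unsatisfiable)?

Satisfiable

The assignment a1 = 3, a2 = 5, a3 = 2, a4 = 5, a5 = 5 works:
  constraint 1 holds since a4 - a5 = 0.
  constraint 3 holds since a3 + a2 = 7.
  constraint 5 holds since a5 + a3 = 7.
The rest check out directly.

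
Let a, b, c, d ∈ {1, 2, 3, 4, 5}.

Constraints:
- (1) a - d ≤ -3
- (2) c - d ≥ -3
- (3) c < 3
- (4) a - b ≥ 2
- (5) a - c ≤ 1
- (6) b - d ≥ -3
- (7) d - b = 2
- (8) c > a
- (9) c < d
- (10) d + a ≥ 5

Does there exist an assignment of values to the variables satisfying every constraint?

Unsatisfiable

Constraints 1, 4, and 6 give a − b ≥ 2, b − d ≥ -3, d − a ≥ 3.
Adding all 3 inequalities: the left sides telescope to 0, and the right sides sum to 2 + (-3) + 3 = 2. So 0 ≥ 2, which is false.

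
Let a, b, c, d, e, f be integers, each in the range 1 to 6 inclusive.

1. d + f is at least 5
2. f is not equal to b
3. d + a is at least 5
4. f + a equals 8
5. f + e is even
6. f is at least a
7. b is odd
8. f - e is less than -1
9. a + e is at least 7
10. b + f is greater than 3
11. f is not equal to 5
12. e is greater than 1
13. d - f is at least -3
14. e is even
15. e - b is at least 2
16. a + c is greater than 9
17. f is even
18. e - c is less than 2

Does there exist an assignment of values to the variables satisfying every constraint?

One satisfying assignment is a = 4, b = 1, c = 6, d = 4, e = 6, f = 4.
For the less obvious constraints — constraint 1: d + f = 8; constraint 3: d + a = 8 — and the others hold by inspection.

Satisfiable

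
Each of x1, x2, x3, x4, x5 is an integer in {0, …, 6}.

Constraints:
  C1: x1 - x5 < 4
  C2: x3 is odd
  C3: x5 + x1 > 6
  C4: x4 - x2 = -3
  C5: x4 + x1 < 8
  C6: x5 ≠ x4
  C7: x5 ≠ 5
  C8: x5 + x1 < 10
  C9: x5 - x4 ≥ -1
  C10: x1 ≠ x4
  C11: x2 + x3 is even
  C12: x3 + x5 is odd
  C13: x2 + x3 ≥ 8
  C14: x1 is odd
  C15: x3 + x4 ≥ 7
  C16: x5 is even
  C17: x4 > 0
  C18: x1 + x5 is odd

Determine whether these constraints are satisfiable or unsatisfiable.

Satisfiable

Setting (x1, x2, x3, x4, x5) = (5, 5, 5, 2, 4) satisfies everything: constraint 1: x1 - x5 = 1; constraint 3: x5 + x1 = 9; constraint 4: x4 - x2 = -3, and the others follow.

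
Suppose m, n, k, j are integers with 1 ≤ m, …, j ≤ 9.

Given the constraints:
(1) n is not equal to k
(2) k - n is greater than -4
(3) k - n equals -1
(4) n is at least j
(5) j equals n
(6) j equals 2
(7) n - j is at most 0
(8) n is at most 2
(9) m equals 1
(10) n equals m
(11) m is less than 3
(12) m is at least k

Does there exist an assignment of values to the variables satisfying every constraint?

Constraint 6 fixes j = 2 and constraint 9 fixes m = 1. Constraints 5 and 10 give j = n = m, so j = m. But 2 ≠ 1 — contradiction.

Unsatisfiable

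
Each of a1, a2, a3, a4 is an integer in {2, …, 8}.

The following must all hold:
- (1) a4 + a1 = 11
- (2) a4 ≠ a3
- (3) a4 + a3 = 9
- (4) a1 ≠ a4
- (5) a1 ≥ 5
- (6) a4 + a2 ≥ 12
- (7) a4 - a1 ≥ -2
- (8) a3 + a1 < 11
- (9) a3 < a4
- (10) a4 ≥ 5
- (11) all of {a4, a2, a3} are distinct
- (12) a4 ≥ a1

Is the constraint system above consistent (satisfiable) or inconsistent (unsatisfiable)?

Satisfiable

Setting (a1, a2, a3, a4) = (5, 7, 3, 6) satisfies everything: constraint 1: a4 + a1 = 11; constraint 3: a4 + a3 = 9; constraint 6: a4 + a2 = 13, and the others follow.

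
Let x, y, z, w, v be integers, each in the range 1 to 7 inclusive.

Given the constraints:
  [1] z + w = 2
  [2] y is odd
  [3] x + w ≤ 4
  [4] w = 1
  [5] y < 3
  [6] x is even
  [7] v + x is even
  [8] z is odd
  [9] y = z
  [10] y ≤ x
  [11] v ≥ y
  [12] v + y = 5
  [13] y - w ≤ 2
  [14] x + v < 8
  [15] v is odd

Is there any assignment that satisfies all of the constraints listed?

Unsatisfiable

Constraint 15 makes v odd and constraint 6 makes x even, so v + x must be odd. Constraint 7 says v + x is even — contradiction.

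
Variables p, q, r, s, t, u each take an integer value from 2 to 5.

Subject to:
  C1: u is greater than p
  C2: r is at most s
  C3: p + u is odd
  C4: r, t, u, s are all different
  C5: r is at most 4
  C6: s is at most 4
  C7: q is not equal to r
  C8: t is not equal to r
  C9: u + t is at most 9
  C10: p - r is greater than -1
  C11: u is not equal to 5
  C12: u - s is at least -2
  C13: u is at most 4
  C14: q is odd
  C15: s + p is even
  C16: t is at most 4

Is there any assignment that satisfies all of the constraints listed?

Constraints 5, 6, 13, and 16 confine each of r, t, u, s to the 3 values {2, …, 4} (the domain already gives each ≥ 2).
Constraint 4 requires all 4 of them to be distinct, but only 3 values are available — impossible by the pigeonhole principle.

Unsatisfiable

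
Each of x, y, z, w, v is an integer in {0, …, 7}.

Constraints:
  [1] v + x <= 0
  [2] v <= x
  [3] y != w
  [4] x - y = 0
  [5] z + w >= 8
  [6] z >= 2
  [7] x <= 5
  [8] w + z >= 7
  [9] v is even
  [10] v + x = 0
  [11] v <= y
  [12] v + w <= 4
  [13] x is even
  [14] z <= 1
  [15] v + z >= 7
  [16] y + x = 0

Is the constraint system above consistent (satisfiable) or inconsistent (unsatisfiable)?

From constraints 2 and 7: v ≤ x ≤ 5. From constraint 14: z ≤ 1. Hence v + z ≤ 6. But constraint 15 requires v + z ≥ 7, and 7 > 6. Contradiction.

Unsatisfiable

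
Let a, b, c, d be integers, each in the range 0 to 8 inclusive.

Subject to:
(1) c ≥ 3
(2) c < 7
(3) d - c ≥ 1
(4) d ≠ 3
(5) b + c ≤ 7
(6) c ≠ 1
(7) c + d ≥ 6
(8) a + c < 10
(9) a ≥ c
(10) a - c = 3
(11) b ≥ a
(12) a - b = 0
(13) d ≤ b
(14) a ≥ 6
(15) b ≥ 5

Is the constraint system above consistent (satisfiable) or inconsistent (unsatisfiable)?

Unsatisfiable

From constraints 11 and 14: b ≥ a ≥ 6. From constraint 1: c ≥ 3. Hence b + c ≥ 9. But constraint 5 requires b + c ≤ 7, and 7 < 9. Contradiction.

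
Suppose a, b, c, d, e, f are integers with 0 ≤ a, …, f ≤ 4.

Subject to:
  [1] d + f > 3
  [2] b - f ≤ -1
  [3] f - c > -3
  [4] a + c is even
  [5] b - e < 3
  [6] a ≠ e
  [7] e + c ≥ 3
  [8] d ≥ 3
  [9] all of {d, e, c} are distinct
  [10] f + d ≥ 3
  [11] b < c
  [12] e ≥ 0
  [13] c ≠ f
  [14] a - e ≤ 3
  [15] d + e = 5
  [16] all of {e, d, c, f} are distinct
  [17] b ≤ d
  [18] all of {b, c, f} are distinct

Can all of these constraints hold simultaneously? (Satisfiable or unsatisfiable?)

One satisfying assignment is a = 3, b = 1, c = 3, d = 4, e = 1, f = 2.
For the less obvious constraints — constraint 1: d + f = 6; constraint 2: b - f = -1; constraint 3: f - c = -1 — and the others hold by inspection.

Satisfiable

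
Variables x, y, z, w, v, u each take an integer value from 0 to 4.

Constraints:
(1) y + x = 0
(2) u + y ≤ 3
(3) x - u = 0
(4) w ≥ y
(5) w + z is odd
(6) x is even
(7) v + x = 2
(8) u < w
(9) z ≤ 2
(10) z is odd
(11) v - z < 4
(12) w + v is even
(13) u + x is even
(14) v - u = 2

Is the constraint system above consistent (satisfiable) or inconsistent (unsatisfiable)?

Try x = 0, y = 0, z = 1, w = 2, v = 2, u = 0.
Check constraint 1: y + x = 0; constraint 2: u + y = 0; constraint 3: x - u = 0. The remaining constraints are straightforward to verify.

Satisfiable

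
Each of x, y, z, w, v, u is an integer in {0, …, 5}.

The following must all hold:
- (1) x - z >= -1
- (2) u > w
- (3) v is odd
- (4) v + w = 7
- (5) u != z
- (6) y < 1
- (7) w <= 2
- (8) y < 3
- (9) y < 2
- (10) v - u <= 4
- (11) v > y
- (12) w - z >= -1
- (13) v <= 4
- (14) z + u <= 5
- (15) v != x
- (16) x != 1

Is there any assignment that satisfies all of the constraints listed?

From constraint 13: v ≤ 4. From constraint 7: w ≤ 2. Hence v + w ≤ 6. But constraint 4 requires v + w = 7, and 7 > 6. Contradiction.

Unsatisfiable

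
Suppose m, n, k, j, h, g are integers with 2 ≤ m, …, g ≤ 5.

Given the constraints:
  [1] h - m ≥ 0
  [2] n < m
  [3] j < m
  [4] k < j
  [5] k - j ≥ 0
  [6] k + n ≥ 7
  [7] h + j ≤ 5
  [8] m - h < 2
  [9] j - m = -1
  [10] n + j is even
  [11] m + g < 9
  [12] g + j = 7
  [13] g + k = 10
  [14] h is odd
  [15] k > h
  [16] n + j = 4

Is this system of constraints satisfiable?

Unsatisfiable

Constraints 1, 3, 4, and 15 give k < j, j < m, m ≤ h, h < k. Chaining: k < j < m ≤ h < k, which forces k < k — impossible.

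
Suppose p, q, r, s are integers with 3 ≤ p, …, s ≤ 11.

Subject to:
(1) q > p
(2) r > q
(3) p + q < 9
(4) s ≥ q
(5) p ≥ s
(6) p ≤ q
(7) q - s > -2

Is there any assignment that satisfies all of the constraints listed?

Unsatisfiable

Constraints 1, 4, and 5 give q ≤ s, s ≤ p, p < q. Chaining: q ≤ s ≤ p < q, which forces q < q — impossible.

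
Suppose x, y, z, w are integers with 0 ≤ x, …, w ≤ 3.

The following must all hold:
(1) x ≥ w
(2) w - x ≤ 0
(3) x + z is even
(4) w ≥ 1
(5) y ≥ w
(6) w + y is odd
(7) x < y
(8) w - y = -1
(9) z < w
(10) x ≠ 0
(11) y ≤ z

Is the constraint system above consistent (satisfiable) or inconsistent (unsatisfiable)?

Unsatisfiable

Constraints 1, 7, 9, and 11 give y ≤ z, z < w, w ≤ x, x < y. Chaining: y ≤ z < w ≤ x < y, which forces y < y — impossible.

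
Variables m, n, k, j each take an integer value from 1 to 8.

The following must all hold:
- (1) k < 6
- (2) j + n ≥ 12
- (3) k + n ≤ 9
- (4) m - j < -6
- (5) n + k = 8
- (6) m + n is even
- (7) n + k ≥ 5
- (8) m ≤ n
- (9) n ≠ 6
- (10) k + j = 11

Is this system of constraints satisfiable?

Setting (m, n, k, j) = (1, 5, 3, 8) satisfies everything: constraint 2: j + n = 13; constraint 3: k + n = 8; constraint 4: m - j = -7, and the others follow.

Satisfiable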